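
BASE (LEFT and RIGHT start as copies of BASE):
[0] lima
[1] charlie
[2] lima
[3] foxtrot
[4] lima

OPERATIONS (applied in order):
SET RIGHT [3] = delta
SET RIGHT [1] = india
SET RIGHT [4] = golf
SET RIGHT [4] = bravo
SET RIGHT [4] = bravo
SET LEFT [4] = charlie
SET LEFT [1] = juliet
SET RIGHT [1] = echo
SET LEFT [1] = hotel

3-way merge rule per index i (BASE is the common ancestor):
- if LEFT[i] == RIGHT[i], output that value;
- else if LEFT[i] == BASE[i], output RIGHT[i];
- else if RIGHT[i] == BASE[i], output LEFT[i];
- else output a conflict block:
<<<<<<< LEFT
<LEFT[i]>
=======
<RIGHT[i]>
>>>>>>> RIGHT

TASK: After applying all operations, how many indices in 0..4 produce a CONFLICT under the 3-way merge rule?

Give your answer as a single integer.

Final LEFT:  [lima, hotel, lima, foxtrot, charlie]
Final RIGHT: [lima, echo, lima, delta, bravo]
i=0: L=lima R=lima -> agree -> lima
i=1: BASE=charlie L=hotel R=echo all differ -> CONFLICT
i=2: L=lima R=lima -> agree -> lima
i=3: L=foxtrot=BASE, R=delta -> take RIGHT -> delta
i=4: BASE=lima L=charlie R=bravo all differ -> CONFLICT
Conflict count: 2

Answer: 2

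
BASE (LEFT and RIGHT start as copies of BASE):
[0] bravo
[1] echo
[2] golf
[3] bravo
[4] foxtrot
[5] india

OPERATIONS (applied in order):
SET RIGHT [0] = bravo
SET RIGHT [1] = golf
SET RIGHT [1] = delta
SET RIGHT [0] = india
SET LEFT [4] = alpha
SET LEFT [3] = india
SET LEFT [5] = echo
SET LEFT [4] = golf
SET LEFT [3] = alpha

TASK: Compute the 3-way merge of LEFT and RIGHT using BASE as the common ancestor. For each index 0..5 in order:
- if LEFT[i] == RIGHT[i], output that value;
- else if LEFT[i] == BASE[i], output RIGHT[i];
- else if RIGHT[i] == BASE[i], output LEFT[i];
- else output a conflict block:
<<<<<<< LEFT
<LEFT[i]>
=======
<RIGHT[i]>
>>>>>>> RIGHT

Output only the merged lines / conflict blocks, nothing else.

Final LEFT:  [bravo, echo, golf, alpha, golf, echo]
Final RIGHT: [india, delta, golf, bravo, foxtrot, india]
i=0: L=bravo=BASE, R=india -> take RIGHT -> india
i=1: L=echo=BASE, R=delta -> take RIGHT -> delta
i=2: L=golf R=golf -> agree -> golf
i=3: L=alpha, R=bravo=BASE -> take LEFT -> alpha
i=4: L=golf, R=foxtrot=BASE -> take LEFT -> golf
i=5: L=echo, R=india=BASE -> take LEFT -> echo

Answer: india
delta
golf
alpha
golf
echo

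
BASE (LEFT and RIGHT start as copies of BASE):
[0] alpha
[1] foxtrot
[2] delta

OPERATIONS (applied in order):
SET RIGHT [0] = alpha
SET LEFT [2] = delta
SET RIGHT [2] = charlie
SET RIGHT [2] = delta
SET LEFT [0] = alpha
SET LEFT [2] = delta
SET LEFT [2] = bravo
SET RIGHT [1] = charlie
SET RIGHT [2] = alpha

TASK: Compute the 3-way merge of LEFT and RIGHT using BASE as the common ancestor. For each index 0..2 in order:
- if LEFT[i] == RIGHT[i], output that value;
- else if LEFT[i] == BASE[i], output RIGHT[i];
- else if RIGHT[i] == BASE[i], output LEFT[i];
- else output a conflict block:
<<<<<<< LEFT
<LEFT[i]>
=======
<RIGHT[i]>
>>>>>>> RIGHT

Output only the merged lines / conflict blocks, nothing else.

Answer: alpha
charlie
<<<<<<< LEFT
bravo
=======
alpha
>>>>>>> RIGHT

Derivation:
Final LEFT:  [alpha, foxtrot, bravo]
Final RIGHT: [alpha, charlie, alpha]
i=0: L=alpha R=alpha -> agree -> alpha
i=1: L=foxtrot=BASE, R=charlie -> take RIGHT -> charlie
i=2: BASE=delta L=bravo R=alpha all differ -> CONFLICT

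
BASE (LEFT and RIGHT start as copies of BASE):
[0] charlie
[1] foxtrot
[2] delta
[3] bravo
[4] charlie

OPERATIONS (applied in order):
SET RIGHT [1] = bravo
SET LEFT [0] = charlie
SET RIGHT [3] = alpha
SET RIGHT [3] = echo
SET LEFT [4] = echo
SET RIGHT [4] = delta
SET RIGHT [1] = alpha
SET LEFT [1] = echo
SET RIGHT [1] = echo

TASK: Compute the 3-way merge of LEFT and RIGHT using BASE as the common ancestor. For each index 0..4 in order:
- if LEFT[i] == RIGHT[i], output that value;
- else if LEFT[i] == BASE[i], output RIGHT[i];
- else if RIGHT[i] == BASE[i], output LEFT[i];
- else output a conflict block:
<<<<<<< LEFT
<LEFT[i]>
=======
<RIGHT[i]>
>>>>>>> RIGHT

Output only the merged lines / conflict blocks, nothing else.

Answer: charlie
echo
delta
echo
<<<<<<< LEFT
echo
=======
delta
>>>>>>> RIGHT

Derivation:
Final LEFT:  [charlie, echo, delta, bravo, echo]
Final RIGHT: [charlie, echo, delta, echo, delta]
i=0: L=charlie R=charlie -> agree -> charlie
i=1: L=echo R=echo -> agree -> echo
i=2: L=delta R=delta -> agree -> delta
i=3: L=bravo=BASE, R=echo -> take RIGHT -> echo
i=4: BASE=charlie L=echo R=delta all differ -> CONFLICT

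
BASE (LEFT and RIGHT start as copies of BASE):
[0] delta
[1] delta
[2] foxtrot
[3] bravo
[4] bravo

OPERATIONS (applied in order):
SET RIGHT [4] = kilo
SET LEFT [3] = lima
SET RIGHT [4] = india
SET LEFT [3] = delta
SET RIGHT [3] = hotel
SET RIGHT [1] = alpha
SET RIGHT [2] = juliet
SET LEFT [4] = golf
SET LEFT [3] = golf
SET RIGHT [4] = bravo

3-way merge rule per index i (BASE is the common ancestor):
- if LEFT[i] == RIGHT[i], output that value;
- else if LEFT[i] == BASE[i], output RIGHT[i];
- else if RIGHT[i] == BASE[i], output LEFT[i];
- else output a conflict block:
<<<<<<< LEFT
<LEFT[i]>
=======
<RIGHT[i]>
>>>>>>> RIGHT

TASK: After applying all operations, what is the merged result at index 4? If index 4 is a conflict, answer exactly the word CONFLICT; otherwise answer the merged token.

Final LEFT:  [delta, delta, foxtrot, golf, golf]
Final RIGHT: [delta, alpha, juliet, hotel, bravo]
i=0: L=delta R=delta -> agree -> delta
i=1: L=delta=BASE, R=alpha -> take RIGHT -> alpha
i=2: L=foxtrot=BASE, R=juliet -> take RIGHT -> juliet
i=3: BASE=bravo L=golf R=hotel all differ -> CONFLICT
i=4: L=golf, R=bravo=BASE -> take LEFT -> golf
Index 4 -> golf

Answer: golf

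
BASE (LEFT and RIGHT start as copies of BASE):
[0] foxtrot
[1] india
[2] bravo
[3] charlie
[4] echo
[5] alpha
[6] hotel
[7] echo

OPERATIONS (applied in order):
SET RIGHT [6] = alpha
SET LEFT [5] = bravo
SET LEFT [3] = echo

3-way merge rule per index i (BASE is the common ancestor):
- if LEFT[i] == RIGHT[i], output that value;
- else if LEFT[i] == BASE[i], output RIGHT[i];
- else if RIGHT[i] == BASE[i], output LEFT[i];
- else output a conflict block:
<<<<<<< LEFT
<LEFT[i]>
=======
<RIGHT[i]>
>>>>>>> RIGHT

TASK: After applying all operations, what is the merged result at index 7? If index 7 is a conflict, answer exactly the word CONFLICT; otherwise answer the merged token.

Final LEFT:  [foxtrot, india, bravo, echo, echo, bravo, hotel, echo]
Final RIGHT: [foxtrot, india, bravo, charlie, echo, alpha, alpha, echo]
i=0: L=foxtrot R=foxtrot -> agree -> foxtrot
i=1: L=india R=india -> agree -> india
i=2: L=bravo R=bravo -> agree -> bravo
i=3: L=echo, R=charlie=BASE -> take LEFT -> echo
i=4: L=echo R=echo -> agree -> echo
i=5: L=bravo, R=alpha=BASE -> take LEFT -> bravo
i=6: L=hotel=BASE, R=alpha -> take RIGHT -> alpha
i=7: L=echo R=echo -> agree -> echo
Index 7 -> echo

Answer: echo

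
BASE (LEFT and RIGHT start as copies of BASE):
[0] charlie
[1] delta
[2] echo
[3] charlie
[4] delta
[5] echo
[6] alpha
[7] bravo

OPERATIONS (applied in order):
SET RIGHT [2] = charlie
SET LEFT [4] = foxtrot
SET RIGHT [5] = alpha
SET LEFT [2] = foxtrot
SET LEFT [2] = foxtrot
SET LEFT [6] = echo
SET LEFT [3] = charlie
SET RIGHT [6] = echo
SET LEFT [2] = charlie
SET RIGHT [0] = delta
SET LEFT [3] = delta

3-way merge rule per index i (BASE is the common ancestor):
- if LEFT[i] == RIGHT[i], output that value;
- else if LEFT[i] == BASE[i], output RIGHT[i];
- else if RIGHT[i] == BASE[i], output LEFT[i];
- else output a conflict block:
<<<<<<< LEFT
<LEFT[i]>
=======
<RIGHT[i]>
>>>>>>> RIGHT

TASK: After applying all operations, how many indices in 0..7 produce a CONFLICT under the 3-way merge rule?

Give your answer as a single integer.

Answer: 0

Derivation:
Final LEFT:  [charlie, delta, charlie, delta, foxtrot, echo, echo, bravo]
Final RIGHT: [delta, delta, charlie, charlie, delta, alpha, echo, bravo]
i=0: L=charlie=BASE, R=delta -> take RIGHT -> delta
i=1: L=delta R=delta -> agree -> delta
i=2: L=charlie R=charlie -> agree -> charlie
i=3: L=delta, R=charlie=BASE -> take LEFT -> delta
i=4: L=foxtrot, R=delta=BASE -> take LEFT -> foxtrot
i=5: L=echo=BASE, R=alpha -> take RIGHT -> alpha
i=6: L=echo R=echo -> agree -> echo
i=7: L=bravo R=bravo -> agree -> bravo
Conflict count: 0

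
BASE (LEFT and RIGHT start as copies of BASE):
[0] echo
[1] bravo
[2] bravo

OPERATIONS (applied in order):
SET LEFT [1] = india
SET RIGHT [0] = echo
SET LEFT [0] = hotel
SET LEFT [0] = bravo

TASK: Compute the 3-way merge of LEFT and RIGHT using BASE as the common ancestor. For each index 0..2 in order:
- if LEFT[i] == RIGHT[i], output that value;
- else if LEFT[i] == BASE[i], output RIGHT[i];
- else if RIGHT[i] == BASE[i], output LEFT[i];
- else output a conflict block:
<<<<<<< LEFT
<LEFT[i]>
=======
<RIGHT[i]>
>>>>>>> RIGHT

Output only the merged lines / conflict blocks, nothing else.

Final LEFT:  [bravo, india, bravo]
Final RIGHT: [echo, bravo, bravo]
i=0: L=bravo, R=echo=BASE -> take LEFT -> bravo
i=1: L=india, R=bravo=BASE -> take LEFT -> india
i=2: L=bravo R=bravo -> agree -> bravo

Answer: bravo
india
bravo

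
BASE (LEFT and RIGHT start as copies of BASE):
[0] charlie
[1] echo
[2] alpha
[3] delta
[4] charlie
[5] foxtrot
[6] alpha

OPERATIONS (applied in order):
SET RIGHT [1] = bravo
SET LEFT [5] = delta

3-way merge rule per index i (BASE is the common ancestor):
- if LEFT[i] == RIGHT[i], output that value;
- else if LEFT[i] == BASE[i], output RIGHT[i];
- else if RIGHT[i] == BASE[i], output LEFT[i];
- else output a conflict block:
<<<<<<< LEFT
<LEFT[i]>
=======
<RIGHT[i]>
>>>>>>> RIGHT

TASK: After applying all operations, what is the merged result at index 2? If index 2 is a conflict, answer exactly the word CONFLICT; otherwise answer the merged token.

Final LEFT:  [charlie, echo, alpha, delta, charlie, delta, alpha]
Final RIGHT: [charlie, bravo, alpha, delta, charlie, foxtrot, alpha]
i=0: L=charlie R=charlie -> agree -> charlie
i=1: L=echo=BASE, R=bravo -> take RIGHT -> bravo
i=2: L=alpha R=alpha -> agree -> alpha
i=3: L=delta R=delta -> agree -> delta
i=4: L=charlie R=charlie -> agree -> charlie
i=5: L=delta, R=foxtrot=BASE -> take LEFT -> delta
i=6: L=alpha R=alpha -> agree -> alpha
Index 2 -> alpha

Answer: alpha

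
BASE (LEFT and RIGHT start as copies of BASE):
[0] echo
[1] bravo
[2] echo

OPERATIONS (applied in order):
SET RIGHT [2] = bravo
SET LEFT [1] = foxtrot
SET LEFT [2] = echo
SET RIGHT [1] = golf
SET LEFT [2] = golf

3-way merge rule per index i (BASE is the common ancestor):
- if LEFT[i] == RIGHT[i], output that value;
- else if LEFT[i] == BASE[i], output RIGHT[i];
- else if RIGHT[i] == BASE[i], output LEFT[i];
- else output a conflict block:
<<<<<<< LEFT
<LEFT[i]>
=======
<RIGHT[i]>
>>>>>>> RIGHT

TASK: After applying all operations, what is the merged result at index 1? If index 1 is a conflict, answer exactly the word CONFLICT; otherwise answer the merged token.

Final LEFT:  [echo, foxtrot, golf]
Final RIGHT: [echo, golf, bravo]
i=0: L=echo R=echo -> agree -> echo
i=1: BASE=bravo L=foxtrot R=golf all differ -> CONFLICT
i=2: BASE=echo L=golf R=bravo all differ -> CONFLICT
Index 1 -> CONFLICT

Answer: CONFLICT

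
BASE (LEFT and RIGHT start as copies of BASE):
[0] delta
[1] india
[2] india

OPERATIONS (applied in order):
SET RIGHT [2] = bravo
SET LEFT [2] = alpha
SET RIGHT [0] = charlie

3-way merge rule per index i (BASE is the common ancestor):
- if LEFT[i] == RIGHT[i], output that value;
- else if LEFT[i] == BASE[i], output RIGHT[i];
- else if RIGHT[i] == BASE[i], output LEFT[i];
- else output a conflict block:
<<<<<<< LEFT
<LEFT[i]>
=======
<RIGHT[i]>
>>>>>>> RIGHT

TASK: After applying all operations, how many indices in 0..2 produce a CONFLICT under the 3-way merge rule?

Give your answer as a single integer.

Final LEFT:  [delta, india, alpha]
Final RIGHT: [charlie, india, bravo]
i=0: L=delta=BASE, R=charlie -> take RIGHT -> charlie
i=1: L=india R=india -> agree -> india
i=2: BASE=india L=alpha R=bravo all differ -> CONFLICT
Conflict count: 1

Answer: 1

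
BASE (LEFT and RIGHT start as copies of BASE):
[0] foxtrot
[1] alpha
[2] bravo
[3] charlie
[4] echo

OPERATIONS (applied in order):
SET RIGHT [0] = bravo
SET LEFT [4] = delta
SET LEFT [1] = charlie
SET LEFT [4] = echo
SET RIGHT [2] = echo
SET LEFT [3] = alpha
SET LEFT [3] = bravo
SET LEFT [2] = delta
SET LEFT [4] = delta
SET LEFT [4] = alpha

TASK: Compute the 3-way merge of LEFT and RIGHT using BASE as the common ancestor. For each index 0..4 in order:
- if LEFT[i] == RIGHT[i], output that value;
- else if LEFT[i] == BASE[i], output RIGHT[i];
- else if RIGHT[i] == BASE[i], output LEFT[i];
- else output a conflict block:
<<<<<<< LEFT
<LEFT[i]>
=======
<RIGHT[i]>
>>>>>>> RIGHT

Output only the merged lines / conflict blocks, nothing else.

Answer: bravo
charlie
<<<<<<< LEFT
delta
=======
echo
>>>>>>> RIGHT
bravo
alpha

Derivation:
Final LEFT:  [foxtrot, charlie, delta, bravo, alpha]
Final RIGHT: [bravo, alpha, echo, charlie, echo]
i=0: L=foxtrot=BASE, R=bravo -> take RIGHT -> bravo
i=1: L=charlie, R=alpha=BASE -> take LEFT -> charlie
i=2: BASE=bravo L=delta R=echo all differ -> CONFLICT
i=3: L=bravo, R=charlie=BASE -> take LEFT -> bravo
i=4: L=alpha, R=echo=BASE -> take LEFT -> alpha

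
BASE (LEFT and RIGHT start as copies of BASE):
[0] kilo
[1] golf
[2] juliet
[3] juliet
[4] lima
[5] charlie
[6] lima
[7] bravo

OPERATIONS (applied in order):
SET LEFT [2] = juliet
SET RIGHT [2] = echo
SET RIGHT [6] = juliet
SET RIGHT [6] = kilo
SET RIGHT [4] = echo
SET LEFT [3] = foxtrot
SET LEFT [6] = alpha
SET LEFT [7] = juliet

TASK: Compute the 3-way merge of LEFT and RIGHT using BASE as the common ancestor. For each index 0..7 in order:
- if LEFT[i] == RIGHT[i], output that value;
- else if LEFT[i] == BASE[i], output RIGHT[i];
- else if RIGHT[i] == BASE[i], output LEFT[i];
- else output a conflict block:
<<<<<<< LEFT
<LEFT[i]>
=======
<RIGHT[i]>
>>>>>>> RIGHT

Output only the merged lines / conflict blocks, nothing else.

Answer: kilo
golf
echo
foxtrot
echo
charlie
<<<<<<< LEFT
alpha
=======
kilo
>>>>>>> RIGHT
juliet

Derivation:
Final LEFT:  [kilo, golf, juliet, foxtrot, lima, charlie, alpha, juliet]
Final RIGHT: [kilo, golf, echo, juliet, echo, charlie, kilo, bravo]
i=0: L=kilo R=kilo -> agree -> kilo
i=1: L=golf R=golf -> agree -> golf
i=2: L=juliet=BASE, R=echo -> take RIGHT -> echo
i=3: L=foxtrot, R=juliet=BASE -> take LEFT -> foxtrot
i=4: L=lima=BASE, R=echo -> take RIGHT -> echo
i=5: L=charlie R=charlie -> agree -> charlie
i=6: BASE=lima L=alpha R=kilo all differ -> CONFLICT
i=7: L=juliet, R=bravo=BASE -> take LEFT -> juliet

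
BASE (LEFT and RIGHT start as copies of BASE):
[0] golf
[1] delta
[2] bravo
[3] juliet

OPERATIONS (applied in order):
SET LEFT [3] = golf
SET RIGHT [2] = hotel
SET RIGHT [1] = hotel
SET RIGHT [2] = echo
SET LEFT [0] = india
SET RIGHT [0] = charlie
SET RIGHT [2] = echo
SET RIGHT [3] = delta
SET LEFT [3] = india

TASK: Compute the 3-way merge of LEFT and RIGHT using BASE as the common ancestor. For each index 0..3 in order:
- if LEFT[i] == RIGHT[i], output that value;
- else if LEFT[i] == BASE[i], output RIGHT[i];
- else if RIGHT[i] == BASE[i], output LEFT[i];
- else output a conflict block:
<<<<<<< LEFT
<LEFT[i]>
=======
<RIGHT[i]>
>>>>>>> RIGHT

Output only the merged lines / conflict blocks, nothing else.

Final LEFT:  [india, delta, bravo, india]
Final RIGHT: [charlie, hotel, echo, delta]
i=0: BASE=golf L=india R=charlie all differ -> CONFLICT
i=1: L=delta=BASE, R=hotel -> take RIGHT -> hotel
i=2: L=bravo=BASE, R=echo -> take RIGHT -> echo
i=3: BASE=juliet L=india R=delta all differ -> CONFLICT

Answer: <<<<<<< LEFT
india
=======
charlie
>>>>>>> RIGHT
hotel
echo
<<<<<<< LEFT
india
=======
delta
>>>>>>> RIGHT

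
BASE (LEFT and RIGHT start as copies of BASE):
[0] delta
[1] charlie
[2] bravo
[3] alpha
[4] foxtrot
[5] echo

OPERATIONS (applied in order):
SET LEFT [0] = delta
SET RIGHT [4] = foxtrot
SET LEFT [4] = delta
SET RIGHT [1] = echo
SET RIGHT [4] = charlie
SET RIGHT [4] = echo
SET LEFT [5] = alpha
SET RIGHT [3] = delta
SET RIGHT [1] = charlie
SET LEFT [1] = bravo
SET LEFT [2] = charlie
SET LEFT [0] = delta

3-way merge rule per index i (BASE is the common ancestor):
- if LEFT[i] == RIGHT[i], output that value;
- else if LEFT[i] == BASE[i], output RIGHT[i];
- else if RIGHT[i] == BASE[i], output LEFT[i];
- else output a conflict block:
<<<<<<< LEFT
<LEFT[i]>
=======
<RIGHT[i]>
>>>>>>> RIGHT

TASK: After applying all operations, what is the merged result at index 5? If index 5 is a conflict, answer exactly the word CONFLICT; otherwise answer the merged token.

Final LEFT:  [delta, bravo, charlie, alpha, delta, alpha]
Final RIGHT: [delta, charlie, bravo, delta, echo, echo]
i=0: L=delta R=delta -> agree -> delta
i=1: L=bravo, R=charlie=BASE -> take LEFT -> bravo
i=2: L=charlie, R=bravo=BASE -> take LEFT -> charlie
i=3: L=alpha=BASE, R=delta -> take RIGHT -> delta
i=4: BASE=foxtrot L=delta R=echo all differ -> CONFLICT
i=5: L=alpha, R=echo=BASE -> take LEFT -> alpha
Index 5 -> alpha

Answer: alpha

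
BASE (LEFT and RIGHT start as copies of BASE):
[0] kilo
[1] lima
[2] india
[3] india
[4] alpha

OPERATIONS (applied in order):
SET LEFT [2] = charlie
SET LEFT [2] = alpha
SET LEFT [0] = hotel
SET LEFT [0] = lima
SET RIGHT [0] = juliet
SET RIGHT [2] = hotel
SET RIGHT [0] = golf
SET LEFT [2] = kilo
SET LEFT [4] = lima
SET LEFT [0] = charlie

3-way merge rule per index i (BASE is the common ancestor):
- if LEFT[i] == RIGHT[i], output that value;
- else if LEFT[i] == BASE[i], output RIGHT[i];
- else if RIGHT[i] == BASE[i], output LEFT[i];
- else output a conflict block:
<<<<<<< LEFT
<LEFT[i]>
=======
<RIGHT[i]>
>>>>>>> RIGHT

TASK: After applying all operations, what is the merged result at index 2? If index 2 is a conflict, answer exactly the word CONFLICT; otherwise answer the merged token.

Final LEFT:  [charlie, lima, kilo, india, lima]
Final RIGHT: [golf, lima, hotel, india, alpha]
i=0: BASE=kilo L=charlie R=golf all differ -> CONFLICT
i=1: L=lima R=lima -> agree -> lima
i=2: BASE=india L=kilo R=hotel all differ -> CONFLICT
i=3: L=india R=india -> agree -> india
i=4: L=lima, R=alpha=BASE -> take LEFT -> lima
Index 2 -> CONFLICT

Answer: CONFLICT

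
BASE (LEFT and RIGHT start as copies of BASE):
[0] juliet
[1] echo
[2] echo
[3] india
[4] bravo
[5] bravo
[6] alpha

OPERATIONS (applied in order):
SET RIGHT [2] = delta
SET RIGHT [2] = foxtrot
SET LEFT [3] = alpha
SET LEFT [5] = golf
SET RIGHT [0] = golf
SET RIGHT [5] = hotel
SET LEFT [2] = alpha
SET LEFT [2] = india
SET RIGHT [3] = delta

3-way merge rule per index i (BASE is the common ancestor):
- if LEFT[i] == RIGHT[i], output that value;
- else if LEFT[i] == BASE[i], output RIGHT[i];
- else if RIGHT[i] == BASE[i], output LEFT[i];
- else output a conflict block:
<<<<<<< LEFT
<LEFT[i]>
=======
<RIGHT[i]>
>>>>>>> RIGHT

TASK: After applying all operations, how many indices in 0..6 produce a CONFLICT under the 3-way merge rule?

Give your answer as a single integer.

Answer: 3

Derivation:
Final LEFT:  [juliet, echo, india, alpha, bravo, golf, alpha]
Final RIGHT: [golf, echo, foxtrot, delta, bravo, hotel, alpha]
i=0: L=juliet=BASE, R=golf -> take RIGHT -> golf
i=1: L=echo R=echo -> agree -> echo
i=2: BASE=echo L=india R=foxtrot all differ -> CONFLICT
i=3: BASE=india L=alpha R=delta all differ -> CONFLICT
i=4: L=bravo R=bravo -> agree -> bravo
i=5: BASE=bravo L=golf R=hotel all differ -> CONFLICT
i=6: L=alpha R=alpha -> agree -> alpha
Conflict count: 3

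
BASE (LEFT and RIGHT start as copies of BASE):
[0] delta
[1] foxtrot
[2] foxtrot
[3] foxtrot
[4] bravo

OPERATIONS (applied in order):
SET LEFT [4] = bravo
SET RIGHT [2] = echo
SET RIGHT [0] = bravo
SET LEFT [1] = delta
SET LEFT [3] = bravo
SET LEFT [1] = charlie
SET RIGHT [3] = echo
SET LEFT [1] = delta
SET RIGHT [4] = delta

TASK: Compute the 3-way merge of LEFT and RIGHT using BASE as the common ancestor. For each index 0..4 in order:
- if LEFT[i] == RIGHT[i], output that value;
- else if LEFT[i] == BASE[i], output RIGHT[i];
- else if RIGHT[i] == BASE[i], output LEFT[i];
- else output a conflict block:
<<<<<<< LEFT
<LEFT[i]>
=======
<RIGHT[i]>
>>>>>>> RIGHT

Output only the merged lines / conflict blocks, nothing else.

Answer: bravo
delta
echo
<<<<<<< LEFT
bravo
=======
echo
>>>>>>> RIGHT
delta

Derivation:
Final LEFT:  [delta, delta, foxtrot, bravo, bravo]
Final RIGHT: [bravo, foxtrot, echo, echo, delta]
i=0: L=delta=BASE, R=bravo -> take RIGHT -> bravo
i=1: L=delta, R=foxtrot=BASE -> take LEFT -> delta
i=2: L=foxtrot=BASE, R=echo -> take RIGHT -> echo
i=3: BASE=foxtrot L=bravo R=echo all differ -> CONFLICT
i=4: L=bravo=BASE, R=delta -> take RIGHT -> delta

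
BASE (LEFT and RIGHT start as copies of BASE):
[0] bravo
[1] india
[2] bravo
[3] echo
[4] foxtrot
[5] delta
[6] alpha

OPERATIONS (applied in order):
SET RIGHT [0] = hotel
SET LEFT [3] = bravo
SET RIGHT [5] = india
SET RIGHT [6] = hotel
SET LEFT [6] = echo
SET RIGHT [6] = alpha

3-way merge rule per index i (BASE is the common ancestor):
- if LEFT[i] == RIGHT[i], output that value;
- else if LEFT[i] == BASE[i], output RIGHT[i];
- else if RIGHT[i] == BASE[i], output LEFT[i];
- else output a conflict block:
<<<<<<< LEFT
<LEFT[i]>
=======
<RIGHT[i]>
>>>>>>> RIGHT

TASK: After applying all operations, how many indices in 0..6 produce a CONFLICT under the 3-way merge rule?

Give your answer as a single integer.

Final LEFT:  [bravo, india, bravo, bravo, foxtrot, delta, echo]
Final RIGHT: [hotel, india, bravo, echo, foxtrot, india, alpha]
i=0: L=bravo=BASE, R=hotel -> take RIGHT -> hotel
i=1: L=india R=india -> agree -> india
i=2: L=bravo R=bravo -> agree -> bravo
i=3: L=bravo, R=echo=BASE -> take LEFT -> bravo
i=4: L=foxtrot R=foxtrot -> agree -> foxtrot
i=5: L=delta=BASE, R=india -> take RIGHT -> india
i=6: L=echo, R=alpha=BASE -> take LEFT -> echo
Conflict count: 0

Answer: 0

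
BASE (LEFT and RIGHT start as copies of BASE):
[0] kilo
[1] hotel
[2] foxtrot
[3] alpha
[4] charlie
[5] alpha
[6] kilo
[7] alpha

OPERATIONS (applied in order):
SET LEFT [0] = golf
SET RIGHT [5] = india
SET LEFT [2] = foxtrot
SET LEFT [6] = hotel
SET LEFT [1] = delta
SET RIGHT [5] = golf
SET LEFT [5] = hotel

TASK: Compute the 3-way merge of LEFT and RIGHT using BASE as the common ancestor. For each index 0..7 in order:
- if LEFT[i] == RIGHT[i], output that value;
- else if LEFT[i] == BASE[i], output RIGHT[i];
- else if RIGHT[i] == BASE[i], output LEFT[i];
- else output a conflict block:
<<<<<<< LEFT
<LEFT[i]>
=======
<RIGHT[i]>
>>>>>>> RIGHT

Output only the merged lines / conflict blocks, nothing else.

Answer: golf
delta
foxtrot
alpha
charlie
<<<<<<< LEFT
hotel
=======
golf
>>>>>>> RIGHT
hotel
alpha

Derivation:
Final LEFT:  [golf, delta, foxtrot, alpha, charlie, hotel, hotel, alpha]
Final RIGHT: [kilo, hotel, foxtrot, alpha, charlie, golf, kilo, alpha]
i=0: L=golf, R=kilo=BASE -> take LEFT -> golf
i=1: L=delta, R=hotel=BASE -> take LEFT -> delta
i=2: L=foxtrot R=foxtrot -> agree -> foxtrot
i=3: L=alpha R=alpha -> agree -> alpha
i=4: L=charlie R=charlie -> agree -> charlie
i=5: BASE=alpha L=hotel R=golf all differ -> CONFLICT
i=6: L=hotel, R=kilo=BASE -> take LEFT -> hotel
i=7: L=alpha R=alpha -> agree -> alpha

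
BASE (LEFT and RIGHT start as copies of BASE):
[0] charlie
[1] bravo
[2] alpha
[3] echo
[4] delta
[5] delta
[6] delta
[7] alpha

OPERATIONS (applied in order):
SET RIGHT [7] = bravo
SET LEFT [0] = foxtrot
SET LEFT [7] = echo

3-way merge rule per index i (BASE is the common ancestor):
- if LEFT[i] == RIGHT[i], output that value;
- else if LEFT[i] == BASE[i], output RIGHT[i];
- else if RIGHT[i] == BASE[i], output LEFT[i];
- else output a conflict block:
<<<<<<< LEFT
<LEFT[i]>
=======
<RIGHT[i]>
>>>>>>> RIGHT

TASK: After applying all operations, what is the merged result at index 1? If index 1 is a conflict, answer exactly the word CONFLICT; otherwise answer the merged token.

Final LEFT:  [foxtrot, bravo, alpha, echo, delta, delta, delta, echo]
Final RIGHT: [charlie, bravo, alpha, echo, delta, delta, delta, bravo]
i=0: L=foxtrot, R=charlie=BASE -> take LEFT -> foxtrot
i=1: L=bravo R=bravo -> agree -> bravo
i=2: L=alpha R=alpha -> agree -> alpha
i=3: L=echo R=echo -> agree -> echo
i=4: L=delta R=delta -> agree -> delta
i=5: L=delta R=delta -> agree -> delta
i=6: L=delta R=delta -> agree -> delta
i=7: BASE=alpha L=echo R=bravo all differ -> CONFLICT
Index 1 -> bravo

Answer: bravo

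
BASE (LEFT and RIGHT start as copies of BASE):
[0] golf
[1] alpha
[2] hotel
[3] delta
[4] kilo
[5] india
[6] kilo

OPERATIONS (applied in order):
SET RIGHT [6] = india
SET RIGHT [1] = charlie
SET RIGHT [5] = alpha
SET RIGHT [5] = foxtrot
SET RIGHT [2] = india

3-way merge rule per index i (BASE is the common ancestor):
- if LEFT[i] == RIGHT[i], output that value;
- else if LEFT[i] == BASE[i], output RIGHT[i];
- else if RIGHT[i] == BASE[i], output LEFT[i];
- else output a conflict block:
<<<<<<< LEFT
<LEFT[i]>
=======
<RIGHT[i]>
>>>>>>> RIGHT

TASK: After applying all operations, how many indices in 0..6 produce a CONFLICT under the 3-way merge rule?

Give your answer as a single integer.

Answer: 0

Derivation:
Final LEFT:  [golf, alpha, hotel, delta, kilo, india, kilo]
Final RIGHT: [golf, charlie, india, delta, kilo, foxtrot, india]
i=0: L=golf R=golf -> agree -> golf
i=1: L=alpha=BASE, R=charlie -> take RIGHT -> charlie
i=2: L=hotel=BASE, R=india -> take RIGHT -> india
i=3: L=delta R=delta -> agree -> delta
i=4: L=kilo R=kilo -> agree -> kilo
i=5: L=india=BASE, R=foxtrot -> take RIGHT -> foxtrot
i=6: L=kilo=BASE, R=india -> take RIGHT -> india
Conflict count: 0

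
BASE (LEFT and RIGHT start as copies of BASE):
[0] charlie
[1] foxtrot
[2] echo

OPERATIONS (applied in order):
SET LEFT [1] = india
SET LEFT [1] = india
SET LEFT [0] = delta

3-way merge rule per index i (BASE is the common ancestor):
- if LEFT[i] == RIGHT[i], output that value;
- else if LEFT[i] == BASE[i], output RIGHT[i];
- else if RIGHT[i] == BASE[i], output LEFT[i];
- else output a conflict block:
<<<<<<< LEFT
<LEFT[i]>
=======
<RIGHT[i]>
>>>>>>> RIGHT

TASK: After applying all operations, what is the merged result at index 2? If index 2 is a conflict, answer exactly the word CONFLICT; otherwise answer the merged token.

Answer: echo

Derivation:
Final LEFT:  [delta, india, echo]
Final RIGHT: [charlie, foxtrot, echo]
i=0: L=delta, R=charlie=BASE -> take LEFT -> delta
i=1: L=india, R=foxtrot=BASE -> take LEFT -> india
i=2: L=echo R=echo -> agree -> echo
Index 2 -> echo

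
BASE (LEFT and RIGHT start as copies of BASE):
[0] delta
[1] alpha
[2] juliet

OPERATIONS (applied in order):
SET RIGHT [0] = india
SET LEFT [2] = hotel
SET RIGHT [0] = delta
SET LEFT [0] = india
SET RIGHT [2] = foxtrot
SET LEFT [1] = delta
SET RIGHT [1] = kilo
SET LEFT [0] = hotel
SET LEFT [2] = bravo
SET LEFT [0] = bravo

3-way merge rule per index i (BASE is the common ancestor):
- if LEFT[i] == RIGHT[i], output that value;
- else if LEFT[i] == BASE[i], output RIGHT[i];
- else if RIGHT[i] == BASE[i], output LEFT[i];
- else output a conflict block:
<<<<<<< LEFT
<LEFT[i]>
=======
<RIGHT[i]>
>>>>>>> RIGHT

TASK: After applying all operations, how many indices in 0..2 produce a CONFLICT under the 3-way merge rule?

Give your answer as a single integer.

Answer: 2

Derivation:
Final LEFT:  [bravo, delta, bravo]
Final RIGHT: [delta, kilo, foxtrot]
i=0: L=bravo, R=delta=BASE -> take LEFT -> bravo
i=1: BASE=alpha L=delta R=kilo all differ -> CONFLICT
i=2: BASE=juliet L=bravo R=foxtrot all differ -> CONFLICT
Conflict count: 2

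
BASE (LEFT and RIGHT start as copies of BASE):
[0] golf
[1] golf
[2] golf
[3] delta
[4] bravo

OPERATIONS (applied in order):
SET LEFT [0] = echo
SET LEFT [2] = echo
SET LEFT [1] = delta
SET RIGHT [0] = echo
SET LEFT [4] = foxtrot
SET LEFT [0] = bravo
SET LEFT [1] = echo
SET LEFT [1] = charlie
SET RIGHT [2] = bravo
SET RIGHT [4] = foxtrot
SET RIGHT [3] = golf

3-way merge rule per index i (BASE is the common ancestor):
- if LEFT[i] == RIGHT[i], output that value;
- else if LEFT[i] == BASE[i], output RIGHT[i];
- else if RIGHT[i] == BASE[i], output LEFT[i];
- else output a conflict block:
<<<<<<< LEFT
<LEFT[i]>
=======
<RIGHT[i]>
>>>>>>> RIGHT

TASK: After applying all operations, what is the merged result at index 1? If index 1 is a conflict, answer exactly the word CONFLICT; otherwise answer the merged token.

Answer: charlie

Derivation:
Final LEFT:  [bravo, charlie, echo, delta, foxtrot]
Final RIGHT: [echo, golf, bravo, golf, foxtrot]
i=0: BASE=golf L=bravo R=echo all differ -> CONFLICT
i=1: L=charlie, R=golf=BASE -> take LEFT -> charlie
i=2: BASE=golf L=echo R=bravo all differ -> CONFLICT
i=3: L=delta=BASE, R=golf -> take RIGHT -> golf
i=4: L=foxtrot R=foxtrot -> agree -> foxtrot
Index 1 -> charlie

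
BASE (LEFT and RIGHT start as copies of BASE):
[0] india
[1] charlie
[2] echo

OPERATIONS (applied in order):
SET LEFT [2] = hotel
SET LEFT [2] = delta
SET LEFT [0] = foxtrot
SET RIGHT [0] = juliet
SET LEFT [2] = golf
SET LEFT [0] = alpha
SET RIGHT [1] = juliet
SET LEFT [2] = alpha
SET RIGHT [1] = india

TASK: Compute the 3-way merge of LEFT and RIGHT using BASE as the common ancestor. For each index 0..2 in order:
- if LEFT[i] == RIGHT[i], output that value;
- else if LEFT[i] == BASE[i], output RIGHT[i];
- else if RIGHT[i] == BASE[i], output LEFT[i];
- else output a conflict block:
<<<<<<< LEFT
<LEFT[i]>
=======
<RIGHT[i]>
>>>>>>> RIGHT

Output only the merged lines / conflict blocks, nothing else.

Final LEFT:  [alpha, charlie, alpha]
Final RIGHT: [juliet, india, echo]
i=0: BASE=india L=alpha R=juliet all differ -> CONFLICT
i=1: L=charlie=BASE, R=india -> take RIGHT -> india
i=2: L=alpha, R=echo=BASE -> take LEFT -> alpha

Answer: <<<<<<< LEFT
alpha
=======
juliet
>>>>>>> RIGHT
india
alpha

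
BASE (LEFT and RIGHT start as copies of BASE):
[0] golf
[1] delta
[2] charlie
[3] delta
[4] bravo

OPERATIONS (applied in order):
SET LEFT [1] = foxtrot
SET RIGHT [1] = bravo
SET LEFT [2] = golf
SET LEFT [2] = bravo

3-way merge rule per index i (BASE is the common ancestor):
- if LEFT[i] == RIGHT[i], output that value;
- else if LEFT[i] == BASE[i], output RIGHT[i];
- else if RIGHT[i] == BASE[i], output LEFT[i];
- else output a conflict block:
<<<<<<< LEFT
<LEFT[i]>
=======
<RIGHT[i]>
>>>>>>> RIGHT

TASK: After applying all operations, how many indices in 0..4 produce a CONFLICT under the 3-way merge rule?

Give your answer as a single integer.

Final LEFT:  [golf, foxtrot, bravo, delta, bravo]
Final RIGHT: [golf, bravo, charlie, delta, bravo]
i=0: L=golf R=golf -> agree -> golf
i=1: BASE=delta L=foxtrot R=bravo all differ -> CONFLICT
i=2: L=bravo, R=charlie=BASE -> take LEFT -> bravo
i=3: L=delta R=delta -> agree -> delta
i=4: L=bravo R=bravo -> agree -> bravo
Conflict count: 1

Answer: 1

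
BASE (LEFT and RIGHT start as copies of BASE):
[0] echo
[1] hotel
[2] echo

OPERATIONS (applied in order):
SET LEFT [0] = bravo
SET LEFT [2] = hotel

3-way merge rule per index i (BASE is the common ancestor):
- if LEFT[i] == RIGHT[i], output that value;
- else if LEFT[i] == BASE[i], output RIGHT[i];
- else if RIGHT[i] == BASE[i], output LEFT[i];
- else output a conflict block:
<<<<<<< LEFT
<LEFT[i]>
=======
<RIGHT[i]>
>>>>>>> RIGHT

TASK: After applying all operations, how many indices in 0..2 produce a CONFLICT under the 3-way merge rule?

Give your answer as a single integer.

Answer: 0

Derivation:
Final LEFT:  [bravo, hotel, hotel]
Final RIGHT: [echo, hotel, echo]
i=0: L=bravo, R=echo=BASE -> take LEFT -> bravo
i=1: L=hotel R=hotel -> agree -> hotel
i=2: L=hotel, R=echo=BASE -> take LEFT -> hotel
Conflict count: 0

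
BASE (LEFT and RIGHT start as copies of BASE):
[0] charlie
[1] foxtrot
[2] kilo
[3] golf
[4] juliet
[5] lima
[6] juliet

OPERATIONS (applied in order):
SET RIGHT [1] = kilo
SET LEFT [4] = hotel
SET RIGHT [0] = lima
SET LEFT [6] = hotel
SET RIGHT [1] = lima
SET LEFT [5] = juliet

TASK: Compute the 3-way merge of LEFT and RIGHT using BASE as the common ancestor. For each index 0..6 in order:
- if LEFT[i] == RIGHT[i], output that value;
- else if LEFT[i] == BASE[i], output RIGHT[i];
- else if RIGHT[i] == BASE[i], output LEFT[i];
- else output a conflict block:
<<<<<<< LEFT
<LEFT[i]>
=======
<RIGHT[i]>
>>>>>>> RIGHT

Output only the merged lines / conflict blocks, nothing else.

Final LEFT:  [charlie, foxtrot, kilo, golf, hotel, juliet, hotel]
Final RIGHT: [lima, lima, kilo, golf, juliet, lima, juliet]
i=0: L=charlie=BASE, R=lima -> take RIGHT -> lima
i=1: L=foxtrot=BASE, R=lima -> take RIGHT -> lima
i=2: L=kilo R=kilo -> agree -> kilo
i=3: L=golf R=golf -> agree -> golf
i=4: L=hotel, R=juliet=BASE -> take LEFT -> hotel
i=5: L=juliet, R=lima=BASE -> take LEFT -> juliet
i=6: L=hotel, R=juliet=BASE -> take LEFT -> hotel

Answer: lima
lima
kilo
golf
hotel
juliet
hotel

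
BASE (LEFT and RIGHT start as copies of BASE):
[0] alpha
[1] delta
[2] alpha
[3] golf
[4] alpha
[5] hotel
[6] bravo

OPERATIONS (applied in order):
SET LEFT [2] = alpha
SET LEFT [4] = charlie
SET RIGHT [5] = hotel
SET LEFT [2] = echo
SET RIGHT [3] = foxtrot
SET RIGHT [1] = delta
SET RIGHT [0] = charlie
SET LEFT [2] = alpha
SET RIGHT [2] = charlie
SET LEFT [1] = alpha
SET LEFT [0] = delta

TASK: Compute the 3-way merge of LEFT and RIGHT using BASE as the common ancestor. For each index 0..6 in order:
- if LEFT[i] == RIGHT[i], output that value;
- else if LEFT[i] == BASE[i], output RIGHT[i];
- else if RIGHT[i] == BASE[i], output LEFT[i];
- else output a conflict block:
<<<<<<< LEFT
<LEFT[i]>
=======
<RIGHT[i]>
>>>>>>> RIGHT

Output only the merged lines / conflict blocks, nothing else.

Answer: <<<<<<< LEFT
delta
=======
charlie
>>>>>>> RIGHT
alpha
charlie
foxtrot
charlie
hotel
bravo

Derivation:
Final LEFT:  [delta, alpha, alpha, golf, charlie, hotel, bravo]
Final RIGHT: [charlie, delta, charlie, foxtrot, alpha, hotel, bravo]
i=0: BASE=alpha L=delta R=charlie all differ -> CONFLICT
i=1: L=alpha, R=delta=BASE -> take LEFT -> alpha
i=2: L=alpha=BASE, R=charlie -> take RIGHT -> charlie
i=3: L=golf=BASE, R=foxtrot -> take RIGHT -> foxtrot
i=4: L=charlie, R=alpha=BASE -> take LEFT -> charlie
i=5: L=hotel R=hotel -> agree -> hotel
i=6: L=bravo R=bravo -> agree -> bravo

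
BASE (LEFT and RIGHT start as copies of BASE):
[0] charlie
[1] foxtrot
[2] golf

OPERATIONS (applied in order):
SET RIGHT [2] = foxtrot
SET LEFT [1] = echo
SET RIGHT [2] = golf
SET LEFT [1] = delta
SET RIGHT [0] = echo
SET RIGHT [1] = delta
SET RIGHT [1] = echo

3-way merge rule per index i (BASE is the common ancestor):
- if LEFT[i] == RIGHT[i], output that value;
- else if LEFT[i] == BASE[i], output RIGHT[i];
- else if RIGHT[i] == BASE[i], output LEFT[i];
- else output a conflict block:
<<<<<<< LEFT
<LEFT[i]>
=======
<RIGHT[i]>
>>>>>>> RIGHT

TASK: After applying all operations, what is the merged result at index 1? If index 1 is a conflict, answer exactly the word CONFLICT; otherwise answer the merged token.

Final LEFT:  [charlie, delta, golf]
Final RIGHT: [echo, echo, golf]
i=0: L=charlie=BASE, R=echo -> take RIGHT -> echo
i=1: BASE=foxtrot L=delta R=echo all differ -> CONFLICT
i=2: L=golf R=golf -> agree -> golf
Index 1 -> CONFLICT

Answer: CONFLICT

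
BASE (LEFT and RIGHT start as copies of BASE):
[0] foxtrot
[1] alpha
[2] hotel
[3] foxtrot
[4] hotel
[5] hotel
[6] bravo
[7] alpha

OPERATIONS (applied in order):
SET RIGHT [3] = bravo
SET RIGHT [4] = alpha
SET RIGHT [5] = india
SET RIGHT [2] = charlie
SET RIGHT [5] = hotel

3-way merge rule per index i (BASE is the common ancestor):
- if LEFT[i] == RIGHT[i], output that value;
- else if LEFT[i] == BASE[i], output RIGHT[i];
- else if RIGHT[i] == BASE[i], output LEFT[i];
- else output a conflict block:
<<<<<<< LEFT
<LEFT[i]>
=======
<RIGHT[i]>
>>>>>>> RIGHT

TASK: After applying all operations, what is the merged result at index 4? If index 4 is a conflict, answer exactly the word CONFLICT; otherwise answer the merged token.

Final LEFT:  [foxtrot, alpha, hotel, foxtrot, hotel, hotel, bravo, alpha]
Final RIGHT: [foxtrot, alpha, charlie, bravo, alpha, hotel, bravo, alpha]
i=0: L=foxtrot R=foxtrot -> agree -> foxtrot
i=1: L=alpha R=alpha -> agree -> alpha
i=2: L=hotel=BASE, R=charlie -> take RIGHT -> charlie
i=3: L=foxtrot=BASE, R=bravo -> take RIGHT -> bravo
i=4: L=hotel=BASE, R=alpha -> take RIGHT -> alpha
i=5: L=hotel R=hotel -> agree -> hotel
i=6: L=bravo R=bravo -> agree -> bravo
i=7: L=alpha R=alpha -> agree -> alpha
Index 4 -> alpha

Answer: alpha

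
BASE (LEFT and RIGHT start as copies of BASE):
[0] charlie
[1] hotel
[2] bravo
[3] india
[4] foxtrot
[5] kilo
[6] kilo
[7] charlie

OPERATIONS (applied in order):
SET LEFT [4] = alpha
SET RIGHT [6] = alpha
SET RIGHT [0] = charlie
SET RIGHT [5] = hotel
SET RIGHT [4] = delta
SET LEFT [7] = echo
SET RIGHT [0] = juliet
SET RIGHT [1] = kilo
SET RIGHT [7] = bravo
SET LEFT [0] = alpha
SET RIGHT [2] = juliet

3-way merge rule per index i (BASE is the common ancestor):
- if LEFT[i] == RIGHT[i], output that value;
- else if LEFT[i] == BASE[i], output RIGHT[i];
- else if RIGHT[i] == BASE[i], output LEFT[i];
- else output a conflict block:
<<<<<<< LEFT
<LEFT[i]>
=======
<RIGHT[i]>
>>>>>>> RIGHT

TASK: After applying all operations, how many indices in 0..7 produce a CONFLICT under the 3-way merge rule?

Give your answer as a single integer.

Answer: 3

Derivation:
Final LEFT:  [alpha, hotel, bravo, india, alpha, kilo, kilo, echo]
Final RIGHT: [juliet, kilo, juliet, india, delta, hotel, alpha, bravo]
i=0: BASE=charlie L=alpha R=juliet all differ -> CONFLICT
i=1: L=hotel=BASE, R=kilo -> take RIGHT -> kilo
i=2: L=bravo=BASE, R=juliet -> take RIGHT -> juliet
i=3: L=india R=india -> agree -> india
i=4: BASE=foxtrot L=alpha R=delta all differ -> CONFLICT
i=5: L=kilo=BASE, R=hotel -> take RIGHT -> hotel
i=6: L=kilo=BASE, R=alpha -> take RIGHT -> alpha
i=7: BASE=charlie L=echo R=bravo all differ -> CONFLICT
Conflict count: 3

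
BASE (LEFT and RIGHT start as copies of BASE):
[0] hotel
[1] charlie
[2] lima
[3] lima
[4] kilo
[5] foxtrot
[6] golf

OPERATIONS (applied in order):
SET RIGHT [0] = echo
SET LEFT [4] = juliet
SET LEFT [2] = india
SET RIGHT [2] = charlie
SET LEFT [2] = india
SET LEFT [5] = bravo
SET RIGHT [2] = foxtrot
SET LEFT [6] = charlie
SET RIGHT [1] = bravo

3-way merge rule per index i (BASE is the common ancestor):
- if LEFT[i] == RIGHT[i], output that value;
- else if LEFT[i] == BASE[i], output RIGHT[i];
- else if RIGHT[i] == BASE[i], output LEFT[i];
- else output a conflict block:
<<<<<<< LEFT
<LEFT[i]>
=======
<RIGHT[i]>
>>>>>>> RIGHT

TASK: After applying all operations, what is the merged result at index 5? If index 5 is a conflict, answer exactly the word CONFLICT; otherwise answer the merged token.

Answer: bravo

Derivation:
Final LEFT:  [hotel, charlie, india, lima, juliet, bravo, charlie]
Final RIGHT: [echo, bravo, foxtrot, lima, kilo, foxtrot, golf]
i=0: L=hotel=BASE, R=echo -> take RIGHT -> echo
i=1: L=charlie=BASE, R=bravo -> take RIGHT -> bravo
i=2: BASE=lima L=india R=foxtrot all differ -> CONFLICT
i=3: L=lima R=lima -> agree -> lima
i=4: L=juliet, R=kilo=BASE -> take LEFT -> juliet
i=5: L=bravo, R=foxtrot=BASE -> take LEFT -> bravo
i=6: L=charlie, R=golf=BASE -> take LEFT -> charlie
Index 5 -> bravo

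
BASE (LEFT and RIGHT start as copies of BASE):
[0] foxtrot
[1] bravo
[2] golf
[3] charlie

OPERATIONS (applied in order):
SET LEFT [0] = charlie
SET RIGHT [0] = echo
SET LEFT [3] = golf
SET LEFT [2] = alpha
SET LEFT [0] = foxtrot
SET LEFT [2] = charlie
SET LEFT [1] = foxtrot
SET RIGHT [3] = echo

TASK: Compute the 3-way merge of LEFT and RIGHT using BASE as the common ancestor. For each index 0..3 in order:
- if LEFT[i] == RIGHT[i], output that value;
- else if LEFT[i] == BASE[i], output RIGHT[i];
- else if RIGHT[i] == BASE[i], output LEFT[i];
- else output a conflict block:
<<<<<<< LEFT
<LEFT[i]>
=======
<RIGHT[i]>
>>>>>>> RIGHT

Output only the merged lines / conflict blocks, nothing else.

Answer: echo
foxtrot
charlie
<<<<<<< LEFT
golf
=======
echo
>>>>>>> RIGHT

Derivation:
Final LEFT:  [foxtrot, foxtrot, charlie, golf]
Final RIGHT: [echo, bravo, golf, echo]
i=0: L=foxtrot=BASE, R=echo -> take RIGHT -> echo
i=1: L=foxtrot, R=bravo=BASE -> take LEFT -> foxtrot
i=2: L=charlie, R=golf=BASE -> take LEFT -> charlie
i=3: BASE=charlie L=golf R=echo all differ -> CONFLICT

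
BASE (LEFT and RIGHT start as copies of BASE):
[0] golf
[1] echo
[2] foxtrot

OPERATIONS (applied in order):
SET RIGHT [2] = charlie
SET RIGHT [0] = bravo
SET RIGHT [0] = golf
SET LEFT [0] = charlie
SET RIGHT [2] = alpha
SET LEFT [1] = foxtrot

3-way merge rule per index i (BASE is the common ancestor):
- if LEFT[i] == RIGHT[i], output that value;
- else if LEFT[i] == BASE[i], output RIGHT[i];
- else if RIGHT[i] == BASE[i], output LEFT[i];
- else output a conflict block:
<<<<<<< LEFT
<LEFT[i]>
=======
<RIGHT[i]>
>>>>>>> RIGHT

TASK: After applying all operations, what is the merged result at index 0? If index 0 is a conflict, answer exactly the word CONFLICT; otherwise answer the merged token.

Answer: charlie

Derivation:
Final LEFT:  [charlie, foxtrot, foxtrot]
Final RIGHT: [golf, echo, alpha]
i=0: L=charlie, R=golf=BASE -> take LEFT -> charlie
i=1: L=foxtrot, R=echo=BASE -> take LEFT -> foxtrot
i=2: L=foxtrot=BASE, R=alpha -> take RIGHT -> alpha
Index 0 -> charlie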